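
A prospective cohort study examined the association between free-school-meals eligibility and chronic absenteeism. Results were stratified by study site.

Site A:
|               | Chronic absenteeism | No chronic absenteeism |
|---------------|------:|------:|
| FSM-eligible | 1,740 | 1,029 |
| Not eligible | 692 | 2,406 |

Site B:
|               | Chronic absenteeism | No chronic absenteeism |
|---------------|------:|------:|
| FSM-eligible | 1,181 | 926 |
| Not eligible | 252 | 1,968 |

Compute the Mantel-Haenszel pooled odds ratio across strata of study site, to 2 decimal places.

7.13

OR_MH = Σ(aᵢdᵢ/nᵢ) / Σ(bᵢcᵢ/nᵢ), where nᵢ is the stratum total.
Stratum 1 (Site A): n = 5867; a·d/n = 1740·2406/5867 = 713.5572; b·c/n = 1029·692/5867 = 121.3683
Stratum 2 (Site B): n = 4327; a·d/n = 1181·1968/4327 = 537.1407; b·c/n = 926·252/4327 = 53.9293
OR_MH = (713.5572 + 537.1407) / (121.3683 + 53.9293) = 1250.6979 / 175.2976 = 7.13471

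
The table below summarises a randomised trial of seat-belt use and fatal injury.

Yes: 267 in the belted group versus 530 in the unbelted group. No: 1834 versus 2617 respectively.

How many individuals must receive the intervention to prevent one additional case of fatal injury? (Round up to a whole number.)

25

Risk in treated group = 267/2101 = 0.12708; risk in control = 530/3147 = 0.16841.
Absolute risk reduction = 0.16841 − 0.12708 = 0.04133
NNT = 1 / ARR = 1 / 0.04133 = 24.194 → round up → 25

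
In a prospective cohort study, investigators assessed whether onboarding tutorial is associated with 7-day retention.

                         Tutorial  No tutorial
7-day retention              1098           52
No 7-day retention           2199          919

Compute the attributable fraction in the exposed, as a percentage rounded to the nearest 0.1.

Reading the table with exposure as columns: a = 1098 (Tutorial, case), b = 2199 (Tutorial, non-case), c = 52 (No tutorial, case), d = 919.
Risk in exposed = 1098/3297 = 0.33303; risk in unexposed = 52/971 = 0.05355.
RR = 0.33303/0.05355 = 6.21870
AR% = (RR − 1)/RR × 100 = (6.21870 − 1)/6.21870 × 100 = 83.9195%

83.9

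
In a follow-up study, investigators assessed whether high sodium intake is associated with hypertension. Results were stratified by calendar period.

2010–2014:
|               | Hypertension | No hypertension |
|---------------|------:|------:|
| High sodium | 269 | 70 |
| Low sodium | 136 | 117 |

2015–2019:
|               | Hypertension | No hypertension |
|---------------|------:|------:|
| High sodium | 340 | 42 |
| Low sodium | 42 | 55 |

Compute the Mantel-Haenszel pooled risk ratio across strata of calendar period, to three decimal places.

1.650

RR_MH = Σ(aᵢ·n₀ᵢ/nᵢ) / Σ(cᵢ·n₁ᵢ/nᵢ), with n₁ᵢ = aᵢ+bᵢ (exposed), n₀ᵢ = cᵢ+dᵢ (unexposed), nᵢ = n₁ᵢ+n₀ᵢ.
Stratum 1 (2010–2014): n₁ = 339, n₀ = 253, n = 592; a·n₀/n = 269·253/592 = 114.9611; c·n₁/n = 136·339/592 = 77.8784
Stratum 2 (2015–2019): n₁ = 382, n₀ = 97, n = 479; a·n₀/n = 340·97/479 = 68.8518; c·n₁/n = 42·382/479 = 33.4948
RR_MH = (114.9611 + 68.8518) / (77.8784 + 33.4948) = 183.8129 / 111.3732 = 1.65042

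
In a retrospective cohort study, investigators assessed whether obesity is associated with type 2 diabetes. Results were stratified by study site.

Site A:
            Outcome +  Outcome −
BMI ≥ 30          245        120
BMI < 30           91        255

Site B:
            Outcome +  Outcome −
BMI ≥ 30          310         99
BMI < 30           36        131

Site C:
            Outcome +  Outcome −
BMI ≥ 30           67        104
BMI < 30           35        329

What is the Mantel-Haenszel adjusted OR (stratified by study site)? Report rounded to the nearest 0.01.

OR_MH = Σ(aᵢdᵢ/nᵢ) / Σ(bᵢcᵢ/nᵢ), where nᵢ is the stratum total.
Stratum 1 (Site A): n = 711; a·d/n = 245·255/711 = 87.8692; b·c/n = 120·91/711 = 15.3586
Stratum 2 (Site B): n = 576; a·d/n = 310·131/576 = 70.5035; b·c/n = 99·36/576 = 6.1875
Stratum 3 (Site C): n = 535; a·d/n = 67·329/535 = 41.2019; b·c/n = 104·35/535 = 6.8037
OR_MH = (87.8692 + 70.5035 + 41.2019) / (15.3586 + 6.1875 + 6.8037) = 199.5745 / 28.3499 = 7.03969

7.04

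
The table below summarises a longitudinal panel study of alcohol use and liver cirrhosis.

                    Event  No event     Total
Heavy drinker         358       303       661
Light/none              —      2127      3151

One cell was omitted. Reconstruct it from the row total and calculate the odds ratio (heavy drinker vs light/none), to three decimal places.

2.454

The missing cell is in the unexposed row: 3151 − 2127 = 1024.
So a = 358, b = 303, c = 1024, d = 2127.
OR = (a·d)/(b·c) = (358 × 2127) / (303 × 1024) = 761466 / 310272 = 2.45419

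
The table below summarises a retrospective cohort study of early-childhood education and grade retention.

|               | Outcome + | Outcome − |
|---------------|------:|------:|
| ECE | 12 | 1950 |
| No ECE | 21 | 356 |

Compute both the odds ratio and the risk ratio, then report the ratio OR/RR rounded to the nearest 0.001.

Cells: a = 12, b = 1950, c = 21, d = 356.
OR = (12·356)/(1950·21) = 4272/40950 = 0.10432
Risk in exposed = 12/1962 = 0.00612; risk in unexposed = 21/377 = 0.05570; RR = 0.10980
OR/RR = 0.10432 / 0.10980 = 0.95011
The outcome is rare in both groups, so OR ≈ RR (ratio near 1).

0.950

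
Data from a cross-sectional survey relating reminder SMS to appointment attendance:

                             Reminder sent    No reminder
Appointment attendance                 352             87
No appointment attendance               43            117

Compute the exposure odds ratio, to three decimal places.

11.009

Reading the table with exposure as columns: a = 352 (Reminder sent, case), b = 43 (Reminder sent, non-case), c = 87 (No reminder, case), d = 117.
OR = (a·d)/(b·c) = (352 × 117) / (43 × 87) = 41184 / 3741 = 11.00882
The odds of appointment attendance are about 11.01 times as high in the reminder sent group.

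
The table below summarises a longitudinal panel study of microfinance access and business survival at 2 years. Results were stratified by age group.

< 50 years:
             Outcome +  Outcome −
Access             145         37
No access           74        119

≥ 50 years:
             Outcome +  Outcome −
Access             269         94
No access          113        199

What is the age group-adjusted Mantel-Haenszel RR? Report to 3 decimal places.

RR_MH = Σ(aᵢ·n₀ᵢ/nᵢ) / Σ(cᵢ·n₁ᵢ/nᵢ), with n₁ᵢ = aᵢ+bᵢ (exposed), n₀ᵢ = cᵢ+dᵢ (unexposed), nᵢ = n₁ᵢ+n₀ᵢ.
Stratum 1 (< 50 years): n₁ = 182, n₀ = 193, n = 375; a·n₀/n = 145·193/375 = 74.6267; c·n₁/n = 74·182/375 = 35.9147
Stratum 2 (≥ 50 years): n₁ = 363, n₀ = 312, n = 675; a·n₀/n = 269·312/675 = 124.3378; c·n₁/n = 113·363/675 = 60.7689
RR_MH = (74.6267 + 124.3378) / (35.9147 + 60.7689) = 198.9644 / 96.6836 = 2.05789

2.058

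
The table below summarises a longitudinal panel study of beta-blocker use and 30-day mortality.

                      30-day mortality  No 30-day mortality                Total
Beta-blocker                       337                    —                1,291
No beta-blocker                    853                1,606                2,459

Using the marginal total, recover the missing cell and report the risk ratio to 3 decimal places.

The missing cell is in the exposed row: 1291 − 337 = 954.
So a = 337, b = 954, c = 853, d = 1606.
RR = [a/(a+b)] / [c/(c+d)] = (337/1291) / (853/2459) = 0.26104/0.34689 = 0.75251

0.753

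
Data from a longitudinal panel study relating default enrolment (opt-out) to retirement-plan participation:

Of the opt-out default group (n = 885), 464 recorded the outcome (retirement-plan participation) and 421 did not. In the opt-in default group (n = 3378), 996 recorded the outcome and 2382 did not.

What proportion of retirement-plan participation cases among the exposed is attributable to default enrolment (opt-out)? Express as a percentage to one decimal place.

43.8

From the description: a = 464, b = 421, c = 996, d = 2382.
Risk in exposed = 464/885 = 0.52429; risk in unexposed = 996/3378 = 0.29485.
RR = 0.52429/0.29485 = 1.77818
AR% = (RR − 1)/RR × 100 = (1.77818 − 1)/1.77818 × 100 = 43.7626%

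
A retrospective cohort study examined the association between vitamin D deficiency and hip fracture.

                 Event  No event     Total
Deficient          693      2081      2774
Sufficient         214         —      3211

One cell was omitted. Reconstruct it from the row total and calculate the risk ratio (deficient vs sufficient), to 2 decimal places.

The missing cell is in the unexposed row: 3211 − 214 = 2997.
So a = 693, b = 2081, c = 214, d = 2997.
RR = [a/(a+b)] / [c/(c+d)] = (693/2774) / (214/3211) = 0.24982/0.06665 = 3.74846

3.75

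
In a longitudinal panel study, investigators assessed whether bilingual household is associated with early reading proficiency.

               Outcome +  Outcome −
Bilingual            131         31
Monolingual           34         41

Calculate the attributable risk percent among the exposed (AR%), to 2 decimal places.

Cells: a = 131, b = 31, c = 34, d = 41.
Risk in exposed = 131/162 = 0.80864; risk in unexposed = 34/75 = 0.45333.
RR = 0.80864/0.45333 = 1.78377
AR% = (RR − 1)/RR × 100 = (1.78377 − 1)/1.78377 × 100 = 43.9389%

43.94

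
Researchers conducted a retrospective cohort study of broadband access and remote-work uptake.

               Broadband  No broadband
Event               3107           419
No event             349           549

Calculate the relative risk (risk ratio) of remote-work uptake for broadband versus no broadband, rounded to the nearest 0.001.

Reading the table with exposure as columns: a = 3107 (Broadband, case), b = 349 (Broadband, non-case), c = 419 (No broadband, case), d = 549.
Risk in exposed = 3107/3456 = 0.89902; risk in unexposed = 419/968 = 0.43285.
RR = 0.89902 / 0.43285 = 2.07696
The risk among the exposed is 2.08 times that among the unexposed.

2.077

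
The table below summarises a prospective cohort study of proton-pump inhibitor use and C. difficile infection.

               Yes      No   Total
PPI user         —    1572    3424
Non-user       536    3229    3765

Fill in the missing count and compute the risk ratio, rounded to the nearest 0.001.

The missing cell is in the exposed row: 3424 − 1572 = 1852.
So a = 1852, b = 1572, c = 536, d = 3229.
RR = [a/(a+b)] / [c/(c+d)] = (1852/3424) / (536/3765) = 0.54089/0.14236 = 3.79933

3.799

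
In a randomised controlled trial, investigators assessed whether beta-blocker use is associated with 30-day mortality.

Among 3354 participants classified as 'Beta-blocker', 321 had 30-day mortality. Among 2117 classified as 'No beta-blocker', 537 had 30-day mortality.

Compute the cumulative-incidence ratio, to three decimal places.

From the description: a = 321, b = 3033, c = 537, d = 1580.
Risk in exposed = 321/3354 = 0.09571; risk in unexposed = 537/2117 = 0.25366.
RR = 0.09571 / 0.25366 = 0.37730
The risk is 62% lower among the exposed than among the unexposed.

0.377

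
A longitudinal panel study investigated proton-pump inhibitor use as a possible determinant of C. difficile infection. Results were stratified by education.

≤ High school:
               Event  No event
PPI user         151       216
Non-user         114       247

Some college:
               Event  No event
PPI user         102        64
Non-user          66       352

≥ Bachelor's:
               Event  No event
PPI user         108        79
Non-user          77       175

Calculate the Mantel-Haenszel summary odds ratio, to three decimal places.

2.837

OR_MH = Σ(aᵢdᵢ/nᵢ) / Σ(bᵢcᵢ/nᵢ), where nᵢ is the stratum total.
Stratum 1 (≤ High school): n = 728; a·d/n = 151·247/728 = 51.2321; b·c/n = 216·114/728 = 33.8242
Stratum 2 (Some college): n = 584; a·d/n = 102·352/584 = 61.4795; b·c/n = 64·66/584 = 7.2329
Stratum 3 (≥ Bachelor's): n = 439; a·d/n = 108·175/439 = 43.0524; b·c/n = 79·77/439 = 13.8565
OR_MH = (51.2321 + 61.4795 + 43.0524) / (33.8242 + 7.2329 + 13.8565) = 155.7640 / 54.9135 = 2.83653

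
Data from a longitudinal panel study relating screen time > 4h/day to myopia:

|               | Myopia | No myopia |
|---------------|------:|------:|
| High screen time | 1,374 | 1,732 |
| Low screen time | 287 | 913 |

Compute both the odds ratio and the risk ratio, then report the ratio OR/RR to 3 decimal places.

Cells: a = 1374, b = 1732, c = 287, d = 913.
OR = (1374·913)/(1732·287) = 1254462/497084 = 2.52364
Risk in exposed = 1374/3106 = 0.44237; risk in unexposed = 287/1200 = 0.23917; RR = 1.84963
OR/RR = 2.52364 / 1.84963 = 1.36440
The outcome is not rare, so the OR lies further from 1 than the RR.

1.364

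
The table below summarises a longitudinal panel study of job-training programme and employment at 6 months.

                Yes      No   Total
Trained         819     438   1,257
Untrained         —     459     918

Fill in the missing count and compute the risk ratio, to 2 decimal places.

The missing cell is in the unexposed row: 918 − 459 = 459.
So a = 819, b = 438, c = 459, d = 459.
RR = [a/(a+b)] / [c/(c+d)] = (819/1257) / (459/918) = 0.65155/0.50000 = 1.30310

1.30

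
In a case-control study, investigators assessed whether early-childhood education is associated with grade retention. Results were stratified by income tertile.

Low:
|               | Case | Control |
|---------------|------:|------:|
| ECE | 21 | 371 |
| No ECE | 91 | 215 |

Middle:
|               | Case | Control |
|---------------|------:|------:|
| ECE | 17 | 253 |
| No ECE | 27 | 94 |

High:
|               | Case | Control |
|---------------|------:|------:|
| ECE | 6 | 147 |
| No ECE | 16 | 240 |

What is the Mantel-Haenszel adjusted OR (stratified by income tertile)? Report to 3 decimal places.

OR_MH = Σ(aᵢdᵢ/nᵢ) / Σ(bᵢcᵢ/nᵢ), where nᵢ is the stratum total.
Stratum 1 (Low): n = 698; a·d/n = 21·215/698 = 6.4685; b·c/n = 371·91/698 = 48.3682
Stratum 2 (Middle): n = 391; a·d/n = 17·94/391 = 4.0870; b·c/n = 253·27/391 = 17.4706
Stratum 3 (High): n = 409; a·d/n = 6·240/409 = 3.5208; b·c/n = 147·16/409 = 5.7506
OR_MH = (6.4685 + 4.0870 + 3.5208) / (48.3682 + 17.4706 + 5.7506) = 14.0762 / 71.5894 = 0.19662

0.197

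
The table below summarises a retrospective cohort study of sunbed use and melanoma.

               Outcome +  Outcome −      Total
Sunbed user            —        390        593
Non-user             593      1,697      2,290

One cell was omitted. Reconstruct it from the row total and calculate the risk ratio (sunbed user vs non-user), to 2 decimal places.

1.32

The missing cell is in the exposed row: 593 − 390 = 203.
So a = 203, b = 390, c = 593, d = 1697.
RR = [a/(a+b)] / [c/(c+d)] = (203/593) / (593/2290) = 0.34233/0.25895 = 1.32197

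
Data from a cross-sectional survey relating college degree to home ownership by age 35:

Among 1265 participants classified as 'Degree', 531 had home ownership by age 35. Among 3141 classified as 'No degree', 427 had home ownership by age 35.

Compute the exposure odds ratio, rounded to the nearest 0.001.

From the description: a = 531, b = 734, c = 427, d = 2714.
OR = (a·d)/(b·c) = (531 × 2714) / (734 × 427) = 1441134 / 313418 = 4.59812
The odds of home ownership by age 35 are about 4.60 times as high in the degree group.

4.598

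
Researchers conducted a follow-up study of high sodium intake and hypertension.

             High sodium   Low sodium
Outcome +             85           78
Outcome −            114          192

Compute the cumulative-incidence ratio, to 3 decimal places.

Reading the table with exposure as columns: a = 85 (High sodium, case), b = 114 (High sodium, non-case), c = 78 (Low sodium, case), d = 192.
Risk in exposed = 85/199 = 0.42714; risk in unexposed = 78/270 = 0.28889.
RR = 0.42714 / 0.28889 = 1.47855
The risk among the exposed is 1.48 times that among the unexposed.

1.479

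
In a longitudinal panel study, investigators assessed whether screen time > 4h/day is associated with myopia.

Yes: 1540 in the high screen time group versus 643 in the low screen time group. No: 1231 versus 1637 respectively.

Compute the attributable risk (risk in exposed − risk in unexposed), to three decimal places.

From the description: a = 1540, b = 1231, c = 643, d = 1637.
Risk in exposed = 1540/2771 = 0.555756; risk in unexposed = 643/2280 = 0.282018.
Risk difference = 0.555756 − 0.282018 = 0.273739

0.274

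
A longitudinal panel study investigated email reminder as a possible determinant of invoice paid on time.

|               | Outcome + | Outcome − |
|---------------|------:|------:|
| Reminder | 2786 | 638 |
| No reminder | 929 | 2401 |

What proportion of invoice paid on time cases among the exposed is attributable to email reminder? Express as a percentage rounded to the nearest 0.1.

65.7

Cells: a = 2786, b = 638, c = 929, d = 2401.
Risk in exposed = 2786/3424 = 0.81367; risk in unexposed = 929/3330 = 0.27898.
RR = 0.81367/0.27898 = 2.91659
AR% = (RR − 1)/RR × 100 = (2.91659 − 1)/2.91659 × 100 = 65.7134%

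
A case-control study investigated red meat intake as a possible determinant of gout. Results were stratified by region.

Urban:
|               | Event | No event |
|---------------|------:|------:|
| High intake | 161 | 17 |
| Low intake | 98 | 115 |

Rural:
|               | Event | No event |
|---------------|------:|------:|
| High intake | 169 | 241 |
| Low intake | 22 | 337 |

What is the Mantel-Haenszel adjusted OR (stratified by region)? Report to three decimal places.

10.884

OR_MH = Σ(aᵢdᵢ/nᵢ) / Σ(bᵢcᵢ/nᵢ), where nᵢ is the stratum total.
Stratum 1 (Urban): n = 391; a·d/n = 161·115/391 = 47.3529; b·c/n = 17·98/391 = 4.2609
Stratum 2 (Rural): n = 769; a·d/n = 169·337/769 = 74.0611; b·c/n = 241·22/769 = 6.8947
OR_MH = (47.3529 + 74.0611) / (4.2609 + 6.8947) = 121.4141 / 11.1555 = 10.88375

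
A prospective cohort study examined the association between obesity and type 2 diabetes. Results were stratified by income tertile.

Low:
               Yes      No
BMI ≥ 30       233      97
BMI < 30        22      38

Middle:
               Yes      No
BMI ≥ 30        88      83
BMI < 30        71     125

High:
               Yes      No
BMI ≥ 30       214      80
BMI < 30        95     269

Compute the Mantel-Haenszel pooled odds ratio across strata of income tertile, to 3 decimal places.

4.237

OR_MH = Σ(aᵢdᵢ/nᵢ) / Σ(bᵢcᵢ/nᵢ), where nᵢ is the stratum total.
Stratum 1 (Low): n = 390; a·d/n = 233·38/390 = 22.7026; b·c/n = 97·22/390 = 5.4718
Stratum 2 (Middle): n = 367; a·d/n = 88·125/367 = 29.9728; b·c/n = 83·71/367 = 16.0572
Stratum 3 (High): n = 658; a·d/n = 214·269/658 = 87.4863; b·c/n = 80·95/658 = 11.5502
OR_MH = (22.7026 + 29.9728 + 87.4863) / (5.4718 + 16.0572 + 11.5502) = 140.1616 / 33.0792 = 4.23716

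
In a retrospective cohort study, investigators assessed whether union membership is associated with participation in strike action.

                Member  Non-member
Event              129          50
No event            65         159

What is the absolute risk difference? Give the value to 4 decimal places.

Reading the table with exposure as columns: a = 129 (Member, case), b = 65 (Member, non-case), c = 50 (Non-member, case), d = 159.
Risk in exposed = 129/194 = 0.664948; risk in unexposed = 50/209 = 0.239234.
Risk difference = 0.664948 − 0.239234 = 0.425714

0.4257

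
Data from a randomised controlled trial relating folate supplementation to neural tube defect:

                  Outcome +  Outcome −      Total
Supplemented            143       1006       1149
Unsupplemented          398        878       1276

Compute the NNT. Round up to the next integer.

6

Risk in treated group = 143/1149 = 0.12446; risk in control = 398/1276 = 0.31191.
Absolute risk reduction = 0.31191 − 0.12446 = 0.18746
NNT = 1 / ARR = 1 / 0.18746 = 5.335 → round up → 6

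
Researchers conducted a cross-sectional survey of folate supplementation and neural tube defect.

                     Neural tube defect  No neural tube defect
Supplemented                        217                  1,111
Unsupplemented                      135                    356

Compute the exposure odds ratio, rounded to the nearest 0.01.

0.52

Cells: a = 217, b = 1111, c = 135, d = 356.
OR = (a·d)/(b·c) = (217 × 356) / (1111 × 135) = 77252 / 149985 = 0.51506
Exposure is associated with lower odds of neural tube defect (OR = 0.52 < 1).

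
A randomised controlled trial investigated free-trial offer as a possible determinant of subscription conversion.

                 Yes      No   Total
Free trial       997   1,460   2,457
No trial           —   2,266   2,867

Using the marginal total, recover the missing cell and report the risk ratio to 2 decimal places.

1.94

The missing cell is in the unexposed row: 2867 − 2266 = 601.
So a = 997, b = 1460, c = 601, d = 2266.
RR = [a/(a+b)] / [c/(c+d)] = (997/2457) / (601/2867) = 0.40578/0.20963 = 1.93572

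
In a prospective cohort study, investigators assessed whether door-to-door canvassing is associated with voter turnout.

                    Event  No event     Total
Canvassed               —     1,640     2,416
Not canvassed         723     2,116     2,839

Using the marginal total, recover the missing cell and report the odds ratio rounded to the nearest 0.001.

1.385

The missing cell is in the exposed row: 2416 − 1640 = 776.
So a = 776, b = 1640, c = 723, d = 2116.
OR = (a·d)/(b·c) = (776 × 2116) / (1640 × 723) = 1642016 / 1185720 = 1.38483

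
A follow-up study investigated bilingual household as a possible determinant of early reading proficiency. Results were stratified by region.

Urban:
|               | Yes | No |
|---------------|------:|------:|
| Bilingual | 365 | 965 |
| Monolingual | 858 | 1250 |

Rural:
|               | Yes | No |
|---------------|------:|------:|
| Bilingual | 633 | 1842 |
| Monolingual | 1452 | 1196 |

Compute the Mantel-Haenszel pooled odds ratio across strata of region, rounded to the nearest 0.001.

OR_MH = Σ(aᵢdᵢ/nᵢ) / Σ(bᵢcᵢ/nᵢ), where nᵢ is the stratum total.
Stratum 1 (Urban): n = 3438; a·d/n = 365·1250/3438 = 132.7080; b·c/n = 965·858/3438 = 240.8290
Stratum 2 (Rural): n = 5123; a·d/n = 633·1196/5123 = 147.7783; b·c/n = 1842·1452/5123 = 522.0738
OR_MH = (132.7080 + 147.7783) / (240.8290 + 522.0738) = 280.4862 / 762.9028 = 0.36766

0.368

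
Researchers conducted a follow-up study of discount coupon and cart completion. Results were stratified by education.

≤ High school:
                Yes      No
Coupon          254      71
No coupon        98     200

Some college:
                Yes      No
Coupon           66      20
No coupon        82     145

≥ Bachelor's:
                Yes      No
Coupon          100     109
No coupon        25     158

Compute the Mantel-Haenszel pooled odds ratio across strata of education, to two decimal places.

6.53

OR_MH = Σ(aᵢdᵢ/nᵢ) / Σ(bᵢcᵢ/nᵢ), where nᵢ is the stratum total.
Stratum 1 (≤ High school): n = 623; a·d/n = 254·200/623 = 81.5409; b·c/n = 71·98/623 = 11.1685
Stratum 2 (Some college): n = 313; a·d/n = 66·145/313 = 30.5751; b·c/n = 20·82/313 = 5.2396
Stratum 3 (≥ Bachelor's): n = 392; a·d/n = 100·158/392 = 40.3061; b·c/n = 109·25/392 = 6.9515
OR_MH = (81.5409 + 30.5751 + 40.3061) / (11.1685 + 5.2396 + 6.9515) = 152.4221 / 23.3597 = 6.52501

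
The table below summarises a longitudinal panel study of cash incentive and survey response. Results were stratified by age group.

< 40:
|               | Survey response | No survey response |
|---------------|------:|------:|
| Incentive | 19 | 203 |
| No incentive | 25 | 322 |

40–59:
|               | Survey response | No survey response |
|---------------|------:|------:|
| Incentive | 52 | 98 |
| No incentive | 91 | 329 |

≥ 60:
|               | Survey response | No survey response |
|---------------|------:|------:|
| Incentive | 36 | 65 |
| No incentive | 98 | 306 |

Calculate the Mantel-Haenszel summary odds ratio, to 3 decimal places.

1.683

OR_MH = Σ(aᵢdᵢ/nᵢ) / Σ(bᵢcᵢ/nᵢ), where nᵢ is the stratum total.
Stratum 1 (< 40): n = 569; a·d/n = 19·322/569 = 10.7522; b·c/n = 203·25/569 = 8.9192
Stratum 2 (40–59): n = 570; a·d/n = 52·329/570 = 30.0140; b·c/n = 98·91/570 = 15.6456
Stratum 3 (≥ 60): n = 505; a·d/n = 36·306/505 = 21.8139; b·c/n = 65·98/505 = 12.6139
OR_MH = (10.7522 + 30.0140 + 21.8139) / (8.9192 + 15.6456 + 12.6139) = 62.5801 / 37.1786 = 1.68323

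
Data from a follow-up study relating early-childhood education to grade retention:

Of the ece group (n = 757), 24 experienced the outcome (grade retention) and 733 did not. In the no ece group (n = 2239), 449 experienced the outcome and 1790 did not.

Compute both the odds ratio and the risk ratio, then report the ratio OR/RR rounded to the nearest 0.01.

0.83

From the description: a = 24, b = 733, c = 449, d = 1790.
OR = (24·1790)/(733·449) = 42960/329117 = 0.13053
Risk in exposed = 24/757 = 0.03170; risk in unexposed = 449/2239 = 0.20054; RR = 0.15810
OR/RR = 0.13053 / 0.15810 = 0.82564
The outcome is not rare, so the OR lies further from 1 than the RR.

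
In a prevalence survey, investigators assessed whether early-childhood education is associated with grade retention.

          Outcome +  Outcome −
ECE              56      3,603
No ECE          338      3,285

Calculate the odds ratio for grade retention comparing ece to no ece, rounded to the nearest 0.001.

0.151

Cells: a = 56, b = 3603, c = 338, d = 3285.
OR = (a·d)/(b·c) = (56 × 3285) / (3603 × 338) = 183960 / 1217814 = 0.15106
Exposure is associated with lower odds of grade retention (OR = 0.15 < 1).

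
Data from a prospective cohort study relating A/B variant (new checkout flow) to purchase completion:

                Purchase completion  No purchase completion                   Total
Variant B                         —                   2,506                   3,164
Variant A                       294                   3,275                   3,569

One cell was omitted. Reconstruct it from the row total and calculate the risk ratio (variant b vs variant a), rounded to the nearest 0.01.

The missing cell is in the exposed row: 3164 − 2506 = 658.
So a = 658, b = 2506, c = 294, d = 3275.
RR = [a/(a+b)] / [c/(c+d)] = (658/3164) / (294/3569) = 0.20796/0.08238 = 2.52458

2.52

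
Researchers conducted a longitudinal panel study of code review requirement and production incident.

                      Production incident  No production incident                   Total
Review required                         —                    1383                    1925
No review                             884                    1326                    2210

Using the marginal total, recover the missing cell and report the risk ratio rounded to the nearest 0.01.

0.70

The missing cell is in the exposed row: 1925 − 1383 = 542.
So a = 542, b = 1383, c = 884, d = 1326.
RR = [a/(a+b)] / [c/(c+d)] = (542/1925) / (884/2210) = 0.28156/0.40000 = 0.70390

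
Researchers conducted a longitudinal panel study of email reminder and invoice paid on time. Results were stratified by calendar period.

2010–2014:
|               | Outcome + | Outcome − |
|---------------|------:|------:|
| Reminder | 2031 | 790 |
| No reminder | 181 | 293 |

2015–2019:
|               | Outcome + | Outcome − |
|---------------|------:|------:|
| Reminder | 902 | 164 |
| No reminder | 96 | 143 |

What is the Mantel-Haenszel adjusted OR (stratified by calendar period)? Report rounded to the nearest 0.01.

5.04

OR_MH = Σ(aᵢdᵢ/nᵢ) / Σ(bᵢcᵢ/nᵢ), where nᵢ is the stratum total.
Stratum 1 (2010–2014): n = 3295; a·d/n = 2031·293/3295 = 180.6018; b·c/n = 790·181/3295 = 43.3961
Stratum 2 (2015–2019): n = 1305; a·d/n = 902·143/1305 = 98.8398; b·c/n = 164·96/1305 = 12.0644
OR_MH = (180.6018 + 98.8398) / (43.3961 + 12.0644) = 279.4417 / 55.4604 = 5.03858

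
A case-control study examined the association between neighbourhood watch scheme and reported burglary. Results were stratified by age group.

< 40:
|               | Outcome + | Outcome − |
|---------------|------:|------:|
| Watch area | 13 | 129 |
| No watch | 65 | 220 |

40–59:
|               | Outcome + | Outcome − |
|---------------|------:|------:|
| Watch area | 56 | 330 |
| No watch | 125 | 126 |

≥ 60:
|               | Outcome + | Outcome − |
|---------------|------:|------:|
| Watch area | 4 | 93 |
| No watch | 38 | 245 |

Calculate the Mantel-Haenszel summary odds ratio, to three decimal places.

0.217

OR_MH = Σ(aᵢdᵢ/nᵢ) / Σ(bᵢcᵢ/nᵢ), where nᵢ is the stratum total.
Stratum 1 (< 40): n = 427; a·d/n = 13·220/427 = 6.6979; b·c/n = 129·65/427 = 19.6370
Stratum 2 (40–59): n = 637; a·d/n = 56·126/637 = 11.0769; b·c/n = 330·125/637 = 64.7567
Stratum 3 (≥ 60): n = 380; a·d/n = 4·245/380 = 2.5789; b·c/n = 93·38/380 = 9.3000
OR_MH = (6.6979 + 11.0769 + 2.5789) / (19.6370 + 64.7567 + 9.3000) = 20.3538 / 93.6937 = 0.21724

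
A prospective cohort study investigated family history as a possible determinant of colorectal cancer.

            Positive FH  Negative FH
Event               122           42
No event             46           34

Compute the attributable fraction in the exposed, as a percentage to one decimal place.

23.9

Reading the table with exposure as columns: a = 122 (Positive FH, case), b = 46 (Positive FH, non-case), c = 42 (Negative FH, case), d = 34.
Risk in exposed = 122/168 = 0.72619; risk in unexposed = 42/76 = 0.55263.
RR = 0.72619/0.55263 = 1.31406
AR% = (RR − 1)/RR × 100 = (1.31406 − 1)/1.31406 × 100 = 23.8999%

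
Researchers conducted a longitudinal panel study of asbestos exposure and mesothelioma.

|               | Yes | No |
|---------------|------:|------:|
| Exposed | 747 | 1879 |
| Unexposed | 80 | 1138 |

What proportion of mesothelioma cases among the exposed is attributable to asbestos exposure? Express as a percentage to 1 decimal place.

Cells: a = 747, b = 1879, c = 80, d = 1138.
Risk in exposed = 747/2626 = 0.28446; risk in unexposed = 80/1218 = 0.06568.
RR = 0.28446/0.06568 = 4.33095
AR% = (RR − 1)/RR × 100 = (4.33095 − 1)/4.33095 × 100 = 76.9104%

76.9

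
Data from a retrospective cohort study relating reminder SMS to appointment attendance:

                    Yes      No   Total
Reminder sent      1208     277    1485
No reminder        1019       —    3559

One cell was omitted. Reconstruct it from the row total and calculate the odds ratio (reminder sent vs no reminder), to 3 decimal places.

The missing cell is in the unexposed row: 3559 − 1019 = 2540.
So a = 1208, b = 277, c = 1019, d = 2540.
OR = (a·d)/(b·c) = (1208 × 2540) / (277 × 1019) = 3068320 / 282263 = 10.87043

10.870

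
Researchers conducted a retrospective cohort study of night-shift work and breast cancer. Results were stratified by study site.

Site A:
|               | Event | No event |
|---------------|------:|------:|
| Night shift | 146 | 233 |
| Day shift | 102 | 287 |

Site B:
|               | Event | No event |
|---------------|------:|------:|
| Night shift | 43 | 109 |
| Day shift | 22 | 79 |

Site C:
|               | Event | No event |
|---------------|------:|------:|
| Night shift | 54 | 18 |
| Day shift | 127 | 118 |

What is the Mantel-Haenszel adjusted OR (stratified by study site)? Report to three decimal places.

OR_MH = Σ(aᵢdᵢ/nᵢ) / Σ(bᵢcᵢ/nᵢ), where nᵢ is the stratum total.
Stratum 1 (Site A): n = 768; a·d/n = 146·287/768 = 54.5599; b·c/n = 233·102/768 = 30.9453
Stratum 2 (Site B): n = 253; a·d/n = 43·79/253 = 13.4269; b·c/n = 109·22/253 = 9.4783
Stratum 3 (Site C): n = 317; a·d/n = 54·118/317 = 20.1009; b·c/n = 18·127/317 = 7.2114
OR_MH = (54.5599 + 13.4269 + 20.1009) / (30.9453 + 9.4783 + 7.2114) = 88.0877 / 47.6349 = 1.84923

1.849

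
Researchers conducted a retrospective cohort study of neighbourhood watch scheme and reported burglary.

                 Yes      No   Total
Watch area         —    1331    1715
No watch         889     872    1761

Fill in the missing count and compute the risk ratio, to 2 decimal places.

The missing cell is in the exposed row: 1715 − 1331 = 384.
So a = 384, b = 1331, c = 889, d = 872.
RR = [a/(a+b)] / [c/(c+d)] = (384/1715) / (889/1761) = 0.22391/0.50483 = 0.44353

0.44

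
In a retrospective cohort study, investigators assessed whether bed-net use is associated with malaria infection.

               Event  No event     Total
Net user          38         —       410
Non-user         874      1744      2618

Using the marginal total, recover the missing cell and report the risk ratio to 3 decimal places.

The missing cell is in the exposed row: 410 − 38 = 372.
So a = 38, b = 372, c = 874, d = 1744.
RR = [a/(a+b)] / [c/(c+d)] = (38/410) / (874/2618) = 0.09268/0.33384 = 0.27762

0.278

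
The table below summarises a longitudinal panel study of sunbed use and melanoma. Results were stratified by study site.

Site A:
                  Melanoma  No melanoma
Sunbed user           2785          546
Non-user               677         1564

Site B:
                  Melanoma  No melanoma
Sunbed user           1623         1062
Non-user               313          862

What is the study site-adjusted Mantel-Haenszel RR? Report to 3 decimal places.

2.593

RR_MH = Σ(aᵢ·n₀ᵢ/nᵢ) / Σ(cᵢ·n₁ᵢ/nᵢ), with n₁ᵢ = aᵢ+bᵢ (exposed), n₀ᵢ = cᵢ+dᵢ (unexposed), nᵢ = n₁ᵢ+n₀ᵢ.
Stratum 1 (Site A): n₁ = 3331, n₀ = 2241, n = 5572; a·n₀/n = 2785·2241/5572 = 1120.0978; c·n₁/n = 677·3331/5572 = 404.7177
Stratum 2 (Site B): n₁ = 2685, n₀ = 1175, n = 3860; a·n₀/n = 1623·1175/3860 = 494.0479; c·n₁/n = 313·2685/3860 = 217.7215
RR_MH = (1120.0978 + 494.0479) / (404.7177 + 217.7215) = 1614.1457 / 622.4392 = 2.59326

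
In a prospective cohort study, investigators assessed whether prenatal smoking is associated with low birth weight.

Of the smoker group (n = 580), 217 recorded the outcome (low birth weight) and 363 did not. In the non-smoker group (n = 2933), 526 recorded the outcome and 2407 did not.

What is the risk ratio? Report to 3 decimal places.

2.086

From the description: a = 217, b = 363, c = 526, d = 2407.
Risk in exposed = 217/580 = 0.37414; risk in unexposed = 526/2933 = 0.17934.
RR = 0.37414 / 0.17934 = 2.08621
The risk among the exposed is 2.09 times that among the unexposed.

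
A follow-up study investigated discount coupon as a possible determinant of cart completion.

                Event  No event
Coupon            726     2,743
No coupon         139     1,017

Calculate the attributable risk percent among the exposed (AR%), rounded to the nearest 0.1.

Cells: a = 726, b = 2743, c = 139, d = 1017.
Risk in exposed = 726/3469 = 0.20928; risk in unexposed = 139/1156 = 0.12024.
RR = 0.20928/0.12024 = 1.74051
AR% = (RR − 1)/RR × 100 = (1.74051 − 1)/1.74051 × 100 = 42.5454%

42.5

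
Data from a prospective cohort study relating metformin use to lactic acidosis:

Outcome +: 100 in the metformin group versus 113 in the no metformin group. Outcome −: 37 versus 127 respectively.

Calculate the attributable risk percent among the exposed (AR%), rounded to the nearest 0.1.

From the description: a = 100, b = 37, c = 113, d = 127.
Risk in exposed = 100/137 = 0.72993; risk in unexposed = 113/240 = 0.47083.
RR = 0.72993/0.47083 = 1.55029
AR% = (RR − 1)/RR × 100 = (1.55029 − 1)/1.55029 × 100 = 35.4958%

35.5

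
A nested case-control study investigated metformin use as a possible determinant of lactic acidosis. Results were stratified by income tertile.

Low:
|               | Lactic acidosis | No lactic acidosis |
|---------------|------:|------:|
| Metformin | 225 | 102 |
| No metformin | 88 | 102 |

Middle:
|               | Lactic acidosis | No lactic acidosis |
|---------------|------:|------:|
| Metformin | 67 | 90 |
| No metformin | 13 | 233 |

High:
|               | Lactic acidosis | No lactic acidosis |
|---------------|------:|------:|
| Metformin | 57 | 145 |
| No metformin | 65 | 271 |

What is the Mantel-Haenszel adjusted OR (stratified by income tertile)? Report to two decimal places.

OR_MH = Σ(aᵢdᵢ/nᵢ) / Σ(bᵢcᵢ/nᵢ), where nᵢ is the stratum total.
Stratum 1 (Low): n = 517; a·d/n = 225·102/517 = 44.3907; b·c/n = 102·88/517 = 17.3617
Stratum 2 (Middle): n = 403; a·d/n = 67·233/403 = 38.7370; b·c/n = 90·13/403 = 2.9032
Stratum 3 (High): n = 538; a·d/n = 57·271/538 = 28.7119; b·c/n = 145·65/538 = 17.5186
OR_MH = (44.3907 + 38.7370 + 28.7119) / (17.3617 + 2.9032 + 17.5186) = 111.8396 / 37.7835 = 2.96001

2.96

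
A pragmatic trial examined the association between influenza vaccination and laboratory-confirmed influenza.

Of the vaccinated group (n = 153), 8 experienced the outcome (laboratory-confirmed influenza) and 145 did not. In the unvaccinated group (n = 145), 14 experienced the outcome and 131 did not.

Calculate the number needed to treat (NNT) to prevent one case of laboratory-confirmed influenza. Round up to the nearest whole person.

23

Risk in treated group = 8/153 = 0.05229; risk in control = 14/145 = 0.09655.
Absolute risk reduction = 0.09655 − 0.05229 = 0.04426
NNT = 1 / ARR = 1 / 0.04426 = 22.592 → round up → 23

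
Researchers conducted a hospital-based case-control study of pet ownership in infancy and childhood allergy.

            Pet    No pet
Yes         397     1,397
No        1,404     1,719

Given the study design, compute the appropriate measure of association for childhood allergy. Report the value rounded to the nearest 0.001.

Reading the table with exposure as columns: a = 397 (Pet, case), b = 1404 (Pet, non-case), c = 1397 (No pet, case), d = 1719.
This is a hospital-based case-control study: participants were sampled on outcome status, so risks in the source population cannot be estimated directly — relative risk is not valid here. The odds ratio is the appropriate measure.
OR = (a·d)/(b·c) = (397 × 1719) / (1404 × 1397) = 682443 / 1961388 = 0.34794

0.348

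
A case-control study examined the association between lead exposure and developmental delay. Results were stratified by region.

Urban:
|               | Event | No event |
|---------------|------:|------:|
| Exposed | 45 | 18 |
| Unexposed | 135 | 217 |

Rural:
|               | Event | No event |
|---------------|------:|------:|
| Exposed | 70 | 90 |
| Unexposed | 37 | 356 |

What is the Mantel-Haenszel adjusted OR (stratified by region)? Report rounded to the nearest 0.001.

OR_MH = Σ(aᵢdᵢ/nᵢ) / Σ(bᵢcᵢ/nᵢ), where nᵢ is the stratum total.
Stratum 1 (Urban): n = 415; a·d/n = 45·217/415 = 23.5301; b·c/n = 18·135/415 = 5.8554
Stratum 2 (Rural): n = 553; a·d/n = 70·356/553 = 45.0633; b·c/n = 90·37/553 = 6.0217
OR_MH = (23.5301 + 45.0633) / (5.8554 + 6.0217) = 68.5934 / 11.8771 = 5.77526

5.775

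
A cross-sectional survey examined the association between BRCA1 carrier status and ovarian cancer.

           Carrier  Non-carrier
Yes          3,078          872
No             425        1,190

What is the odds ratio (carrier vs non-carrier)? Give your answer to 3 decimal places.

9.883

Reading the table with exposure as columns: a = 3078 (Carrier, case), b = 425 (Carrier, non-case), c = 872 (Non-carrier, case), d = 1190.
OR = (a·d)/(b·c) = (3078 × 1190) / (425 × 872) = 3662820 / 370600 = 9.88349
The odds of ovarian cancer are about 9.88 times as high in the carrier group.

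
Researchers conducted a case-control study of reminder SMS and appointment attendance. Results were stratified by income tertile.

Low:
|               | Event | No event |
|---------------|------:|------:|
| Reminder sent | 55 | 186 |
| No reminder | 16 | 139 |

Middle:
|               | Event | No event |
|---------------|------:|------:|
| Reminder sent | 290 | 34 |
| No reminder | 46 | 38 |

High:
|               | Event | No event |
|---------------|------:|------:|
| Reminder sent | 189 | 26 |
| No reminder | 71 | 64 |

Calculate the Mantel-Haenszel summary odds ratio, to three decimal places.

4.865

OR_MH = Σ(aᵢdᵢ/nᵢ) / Σ(bᵢcᵢ/nᵢ), where nᵢ is the stratum total.
Stratum 1 (Low): n = 396; a·d/n = 55·139/396 = 19.3056; b·c/n = 186·16/396 = 7.5152
Stratum 2 (Middle): n = 408; a·d/n = 290·38/408 = 27.0098; b·c/n = 34·46/408 = 3.8333
Stratum 3 (High): n = 350; a·d/n = 189·64/350 = 34.5600; b·c/n = 26·71/350 = 5.2743
OR_MH = (19.3056 + 27.0098 + 34.5600) / (7.5152 + 3.8333 + 5.2743) = 80.8754 / 16.6228 = 4.86534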